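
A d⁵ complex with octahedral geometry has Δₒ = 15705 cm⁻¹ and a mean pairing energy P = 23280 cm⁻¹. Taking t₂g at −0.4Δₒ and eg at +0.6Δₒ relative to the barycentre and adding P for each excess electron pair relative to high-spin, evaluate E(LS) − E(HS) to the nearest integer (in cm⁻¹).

In the high-spin limit (t₂g³ eg²) the orbital term is 0.0Δₒ = 0 cm⁻¹, with no excess pairing.
For low-spin the configuration is t₂g⁵ eg⁰: orbital energy -2.0 × 15705 = -31410 cm⁻¹, and 2 additional pairs relative to high-spin add 46560 cm⁻¹, giving 15150 cm⁻¹.
E(LS) − E(HS) = 15150 − (0) = 15150 cm⁻¹.

15150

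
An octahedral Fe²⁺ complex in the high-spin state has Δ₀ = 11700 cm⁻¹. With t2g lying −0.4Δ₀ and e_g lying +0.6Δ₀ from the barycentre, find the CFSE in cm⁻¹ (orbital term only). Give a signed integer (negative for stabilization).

-4680

Fe is in group 8, so Fe²⁺ is d⁶ (8 − 2 = 6).
Electron filling gives t2g^4 e_g^2.
CFSE(orbital) = 4×(-0.4Δ₀) + 2×(0.6Δ₀) = -0.4Δ₀; with Δ₀ = 11700 cm⁻¹ that is -4680 cm⁻¹.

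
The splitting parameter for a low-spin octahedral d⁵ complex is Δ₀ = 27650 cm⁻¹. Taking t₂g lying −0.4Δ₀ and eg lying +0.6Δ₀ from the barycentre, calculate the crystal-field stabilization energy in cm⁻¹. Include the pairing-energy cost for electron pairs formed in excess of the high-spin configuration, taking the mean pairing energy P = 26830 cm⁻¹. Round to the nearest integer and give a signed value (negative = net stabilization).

-1640

The d⁵ electrons fill as t₂g⁵ eg⁰.
The orbital stabilization is -2.0Δ₀ = -2.0 × 27650 = -55300 cm⁻¹.
High-spin d⁵ would be t₂g³ eg² with 0 pairs; low-spin has 2, so 2 excess pairs cost +2P = +53660 cm⁻¹.
Net CFSE = -55300 + 53660 = -1640 cm⁻¹.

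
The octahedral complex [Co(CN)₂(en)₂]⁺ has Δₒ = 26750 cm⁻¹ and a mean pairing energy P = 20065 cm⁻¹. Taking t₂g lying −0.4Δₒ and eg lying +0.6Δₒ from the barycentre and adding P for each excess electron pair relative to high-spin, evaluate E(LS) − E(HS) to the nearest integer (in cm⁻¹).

Ligand charges: 2×(-1) from CN⁻ and 2×(+0) from en sum to -2; with overall charge +1, Co is +3.
Co³⁺: group 9, so d-count = 9 − 3 = 6.
High-spin: t₂g⁴ eg², CFSE = -0.4Δₒ = -10700 cm⁻¹.
For low-spin the configuration is t₂g⁶ eg⁰: orbital energy -2.4 × 26750 = -64200 cm⁻¹, and 2 additional pairs relative to high-spin add 40130 cm⁻¹, giving -24070 cm⁻¹.
The difference is -24070 − (-10700) = -13370 cm⁻¹, so low-spin lies lower.

-13370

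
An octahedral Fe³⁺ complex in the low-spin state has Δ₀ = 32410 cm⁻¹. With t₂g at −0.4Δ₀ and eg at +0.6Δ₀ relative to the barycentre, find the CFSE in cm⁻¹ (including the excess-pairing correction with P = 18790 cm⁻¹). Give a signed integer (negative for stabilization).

-27240

Group 8 minus oxidation state +3 gives a d⁵ configuration for Fe³⁺.
Electron filling gives t₂g⁵ eg⁰.
The orbital stabilization is -2.0Δ₀ = -2.0 × 32410 = -64820 cm⁻¹.
High-spin d⁵ would be t₂g³ eg² with 0 pairs; low-spin has 2, so 2 excess pairs cost +2P = +37580 cm⁻¹.
Overall CFSE = -64820 + 37580 = -27240 cm⁻¹.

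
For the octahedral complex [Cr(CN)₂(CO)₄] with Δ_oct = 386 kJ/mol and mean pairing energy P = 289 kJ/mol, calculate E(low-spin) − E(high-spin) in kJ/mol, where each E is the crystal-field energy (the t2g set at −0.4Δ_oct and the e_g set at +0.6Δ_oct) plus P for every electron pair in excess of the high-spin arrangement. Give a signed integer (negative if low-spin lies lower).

-97

Ligand charges: 2×(-1) from CN⁻ and 4×(+0) from CO sum to -2; with overall charge +0, Cr is +2.
Cr sits in group 6; removing 2 electrons leaves Cr²⁺ with 6 − 2 = 4 d electrons.
High-spin: t2g^3 e_g^1, CFSE = -0.6Δ_oct = -232 kJ/mol.
Low-spin t2g^4 e_g^0 gives -1.6Δ_oct = -618 kJ/mol, but forming 1 extra pair costs 1P = 289 kJ/mol, so E(LS) = -618 + 289 = -329 kJ/mol.
E(LS) − E(HS) = -329 − (-232) = -97 kJ/mol.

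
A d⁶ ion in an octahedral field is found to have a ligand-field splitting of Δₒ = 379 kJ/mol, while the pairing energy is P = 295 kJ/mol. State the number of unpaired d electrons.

Since Δₒ = 379 kJ/mol > P = 295 kJ/mol, the complex adopts the low-spin configuration.
Filling d⁶ accordingly: t2g^6 e_g^0.
Unpaired electrons: 0.

0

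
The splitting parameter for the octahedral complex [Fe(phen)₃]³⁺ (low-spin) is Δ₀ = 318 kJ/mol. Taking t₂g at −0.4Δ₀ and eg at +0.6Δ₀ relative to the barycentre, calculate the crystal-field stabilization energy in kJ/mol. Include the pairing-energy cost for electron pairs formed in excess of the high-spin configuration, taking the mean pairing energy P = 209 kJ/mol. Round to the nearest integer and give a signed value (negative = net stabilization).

phen is neutral, so the +3 overall charge sits on Fe: oxidation state +3.
Fe³⁺: group 8, so d-count = 8 − 3 = 5.
The d⁵ electrons fill as t₂g⁵ eg⁰.
CFSE(orbital) = 5×(-0.4Δ₀) + 0×(0.6Δ₀) = -2.0Δ₀; with Δ₀ = 318 kJ/mol that is -636 kJ/mol.
Relative to high-spin t₂g³ eg² (0 paired), the low-spin configuration has 2 additional pairs, contributing +2 × 209 = +418 kJ/mol.
Combining: -636 + 418 = -218 kJ/mol.

-218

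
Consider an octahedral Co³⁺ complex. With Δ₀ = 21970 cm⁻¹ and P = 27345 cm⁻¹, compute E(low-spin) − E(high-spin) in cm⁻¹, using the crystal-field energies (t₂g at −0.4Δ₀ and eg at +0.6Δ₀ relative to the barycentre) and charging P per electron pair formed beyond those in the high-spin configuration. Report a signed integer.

10750

Co is in group 9, so Co³⁺ is d⁶ (9 − 3 = 6).
In the high-spin limit (t₂g⁴ eg²) the orbital term is -0.4Δ₀ = -8788 cm⁻¹, with no excess pairing.
Low-spin t₂g⁶ eg⁰ gives -2.4Δ₀ = -52728 cm⁻¹, but forming 2 extra pairs costs 2P = 54690 cm⁻¹, so E(LS) = -52728 + 54690 = 1962 cm⁻¹.
E(LS) − E(HS) = 1962 − (-8788) = 10750 cm⁻¹.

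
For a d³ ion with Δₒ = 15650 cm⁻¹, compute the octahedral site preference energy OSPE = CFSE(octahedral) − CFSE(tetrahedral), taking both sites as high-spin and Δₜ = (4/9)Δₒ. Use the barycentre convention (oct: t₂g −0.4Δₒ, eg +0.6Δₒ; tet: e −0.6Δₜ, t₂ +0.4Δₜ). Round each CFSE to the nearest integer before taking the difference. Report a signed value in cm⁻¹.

In an octahedral site d³ (HS) is t2g^3 e_g^0, giving CFSE(oct) = -1.2Δₒ = -18780 cm⁻¹.
Tetrahedral: e^2 t2^1, CFSE = 2(−0.6) + 1(+0.4) = -0.8Δₜ = -0.8 × (4/9) × 15650 = -5564 cm⁻¹.
Subtracting, OSPE = -18780 − (-5564) = -13216 cm⁻¹.

-13216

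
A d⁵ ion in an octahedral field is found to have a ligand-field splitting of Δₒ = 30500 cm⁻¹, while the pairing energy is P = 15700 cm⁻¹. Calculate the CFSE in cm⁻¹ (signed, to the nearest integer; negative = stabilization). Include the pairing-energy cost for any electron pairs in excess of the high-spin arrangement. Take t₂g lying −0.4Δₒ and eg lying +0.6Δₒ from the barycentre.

-29600

Here Δₒ > P (30500 > 15700), so the low-spin state is favoured.
Configuration: t₂g⁵ eg⁰.
Orbital CFSE = -2.0Δₒ = -2.0 × 30500 = -61000 cm⁻¹.
Excess pairs vs high-spin: 2 − 0 = 2; pairing cost = +31400 cm⁻¹.
Net CFSE = -61000 + 31400 = -29600 cm⁻¹.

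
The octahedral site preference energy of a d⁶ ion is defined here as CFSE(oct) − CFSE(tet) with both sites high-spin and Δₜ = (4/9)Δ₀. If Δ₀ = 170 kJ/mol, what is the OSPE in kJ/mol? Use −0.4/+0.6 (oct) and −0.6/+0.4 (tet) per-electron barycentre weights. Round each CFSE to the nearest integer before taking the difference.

-23

In an octahedral site d⁶ (HS) is t2g^4 e_g^2, giving CFSE(oct) = -0.4Δ₀ = -68 kJ/mol.
Tetrahedral: e^3 t2^3, CFSE = 3(−0.6) + 3(+0.4) = -0.6Δₜ = -0.6 × (4/9) × 170 = -45 kJ/mol.
OSPE = CFSE(oct) − CFSE(tet) = -68 − (-45) = -23 kJ/mol.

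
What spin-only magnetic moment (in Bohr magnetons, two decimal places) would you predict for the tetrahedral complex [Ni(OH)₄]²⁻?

Each OH⁻ contributes -1; 4 × (-1) = -4. With overall charge -2, Ni is in the +2 oxidation state.
Ni²⁺: group 10, so d-count = 10 − 2 = 8.
Tetrahedral fields are weak (Δₜ ≈ 4/9 Δₒ), so electrons fill high-spin.
Configuration: e^4 t2^4 → 2 unpaired electrons.
μ(spin-only) = √[2(2+2)] = √8 ≈ 2.83 Bohr magnetons.

2.83 Bohr magnetons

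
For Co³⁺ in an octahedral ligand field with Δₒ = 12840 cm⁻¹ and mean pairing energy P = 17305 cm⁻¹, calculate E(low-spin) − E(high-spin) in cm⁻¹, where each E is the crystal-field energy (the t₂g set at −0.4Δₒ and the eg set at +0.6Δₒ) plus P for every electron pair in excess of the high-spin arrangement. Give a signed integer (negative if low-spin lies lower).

Co³⁺: group 9, so d-count = 9 − 3 = 6.
High-spin d⁶ fills as t₂g⁴ eg² with CFSE 4(−0.4) + 2(+0.6) = -0.4Δₒ = -5136 cm⁻¹.
Low-spin: t₂g⁶ eg⁰, orbital CFSE = -2.4Δₒ = -30816 cm⁻¹; plus 2 excess pairs × P = +34610 cm⁻¹; total 3794 cm⁻¹.
E(LS) − E(HS) = 3794 − (-5136) = 8930 cm⁻¹.

8930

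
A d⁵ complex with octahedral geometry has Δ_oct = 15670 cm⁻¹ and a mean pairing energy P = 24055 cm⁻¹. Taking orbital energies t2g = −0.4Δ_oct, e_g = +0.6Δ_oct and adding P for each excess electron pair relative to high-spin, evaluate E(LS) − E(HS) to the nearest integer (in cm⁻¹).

16770

High-spin d⁵ fills as t2g^3 e_g^2 with CFSE 3(−0.4) + 2(+0.6) = 0.0Δ_oct = 0 cm⁻¹.
For low-spin the configuration is t2g^5 e_g^0: orbital energy -2.0 × 15670 = -31340 cm⁻¹, and 2 additional pairs relative to high-spin add 48110 cm⁻¹, giving 16770 cm⁻¹.
The difference is 16770 − (0) = 16770 cm⁻¹, so high-spin lies lower.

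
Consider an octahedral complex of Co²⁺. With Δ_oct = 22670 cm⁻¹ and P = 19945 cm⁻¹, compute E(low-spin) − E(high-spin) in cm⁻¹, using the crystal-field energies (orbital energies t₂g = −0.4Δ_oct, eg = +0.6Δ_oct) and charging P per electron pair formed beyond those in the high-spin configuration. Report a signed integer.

-2725

Co sits in group 9; removing 2 electrons leaves Co²⁺ with 9 − 2 = 7 d electrons.
High-spin d⁷ fills as t₂g⁵ eg² with CFSE 5(−0.4) + 2(+0.6) = -0.8Δ_oct = -18136 cm⁻¹.
Low-spin: t₂g⁶ eg¹, orbital CFSE = -1.8Δ_oct = -40806 cm⁻¹; plus 1 excess pair × P = +19945 cm⁻¹; total -20861 cm⁻¹.
The difference is -20861 − (-18136) = -2725 cm⁻¹, so low-spin lies lower.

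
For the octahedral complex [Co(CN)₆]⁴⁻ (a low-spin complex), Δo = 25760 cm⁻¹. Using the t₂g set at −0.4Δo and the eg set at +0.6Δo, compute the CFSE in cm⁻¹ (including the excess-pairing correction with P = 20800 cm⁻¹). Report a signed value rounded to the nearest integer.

Each CN⁻ contributes -1; 6 × (-1) = -6. With overall charge -4, Co is in the +2 oxidation state.
Co is in group 9, so Co²⁺ is d⁷ (9 − 2 = 7).
Configuration: t₂g⁶ eg¹.
Orbital CFSE = 6(-0.4) + 1(0.6) = -1.8Δo = -1.8 × 25760 = -46368 cm⁻¹.
Relative to high-spin t₂g⁵ eg² (2 paired), the low-spin configuration has 1 additional pair, contributing +1 × 20800 = +20800 cm⁻¹.
Overall CFSE = -46368 + 20800 = -25568 cm⁻¹.

-25568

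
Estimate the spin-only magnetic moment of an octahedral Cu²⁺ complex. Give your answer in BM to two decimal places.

Cu sits in group 11; removing 2 electrons leaves Cu²⁺ with 11 − 2 = 9 d electrons.
For octahedral d⁹ the high- and low-spin configurations coincide.
Configuration: t₂g⁶ eg³ → 1 unpaired electron.
μ(spin-only) = √[1(1+2)] = √3 ≈ 1.73 BM.

1.73 BM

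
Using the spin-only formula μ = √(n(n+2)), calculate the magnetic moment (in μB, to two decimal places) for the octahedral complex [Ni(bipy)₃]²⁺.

bipy is neutral, so the +2 overall charge sits on Ni: oxidation state +2.
Ni is in group 10, so Ni²⁺ is d⁸ (10 − 2 = 8).
Configuration: t₂g⁶ eg² → 2 unpaired electrons.
μ(spin-only) = √[2(2+2)] = √8 ≈ 2.83 μB.

2.83 μB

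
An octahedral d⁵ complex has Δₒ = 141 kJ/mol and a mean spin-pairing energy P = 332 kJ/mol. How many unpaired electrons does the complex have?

5

With Δₒ < P the complex is high-spin.
That gives t₂g³ eg².
Unpaired electrons: 5.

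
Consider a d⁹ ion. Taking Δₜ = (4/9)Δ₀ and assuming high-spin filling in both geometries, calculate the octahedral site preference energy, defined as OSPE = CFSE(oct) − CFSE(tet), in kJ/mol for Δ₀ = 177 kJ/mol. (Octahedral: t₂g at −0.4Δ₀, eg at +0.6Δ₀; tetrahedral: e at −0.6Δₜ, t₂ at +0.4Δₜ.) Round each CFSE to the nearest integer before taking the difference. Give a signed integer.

-75

In an octahedral site d⁹ (HS) is t₂g⁶ eg³, giving CFSE(oct) = -0.6Δ₀ = -106 kJ/mol.
Tetrahedral e⁴ t₂⁵ gives -0.4Δₜ = -0.4 × (4/9) × 177 = -31 kJ/mol.
Subtracting, OSPE = -106 − (-31) = -75 kJ/mol.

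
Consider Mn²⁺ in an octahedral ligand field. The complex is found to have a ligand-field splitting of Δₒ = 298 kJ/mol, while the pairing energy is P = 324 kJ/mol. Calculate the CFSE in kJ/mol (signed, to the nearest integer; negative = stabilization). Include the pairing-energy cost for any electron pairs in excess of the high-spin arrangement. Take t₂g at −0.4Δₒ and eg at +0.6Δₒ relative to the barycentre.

Mn²⁺: group 7, so d-count = 7 − 2 = 5.
With Δₒ < P the complex is high-spin.
Filling d⁵ accordingly: t₂g³ eg².
Orbital CFSE = 0.0Δₒ = 0.0 × 298 = 0 kJ/mol.
High-spin has no excess pairs, so no pairing correction applies.

0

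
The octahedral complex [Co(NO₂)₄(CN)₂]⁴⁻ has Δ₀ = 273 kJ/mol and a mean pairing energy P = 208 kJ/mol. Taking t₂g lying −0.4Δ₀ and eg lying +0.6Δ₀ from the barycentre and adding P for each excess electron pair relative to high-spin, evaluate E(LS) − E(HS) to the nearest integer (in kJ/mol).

Ligand charges: 4×(-1) from NO₂⁻ and 2×(-1) from CN⁻ sum to -6; with overall charge -4, Co is +2.
Co is in group 9, so Co²⁺ is d⁷ (9 − 2 = 7).
In the high-spin limit (t₂g⁵ eg²) the orbital term is -0.8Δ₀ = -218 kJ/mol, with no excess pairing.
For low-spin the configuration is t₂g⁶ eg¹: orbital energy -1.8 × 273 = -491 kJ/mol, and 1 additional pair relative to high-spin adds 208 kJ/mol, giving -283 kJ/mol.
The difference is -283 − (-218) = -65 kJ/mol, so low-spin lies lower.

-65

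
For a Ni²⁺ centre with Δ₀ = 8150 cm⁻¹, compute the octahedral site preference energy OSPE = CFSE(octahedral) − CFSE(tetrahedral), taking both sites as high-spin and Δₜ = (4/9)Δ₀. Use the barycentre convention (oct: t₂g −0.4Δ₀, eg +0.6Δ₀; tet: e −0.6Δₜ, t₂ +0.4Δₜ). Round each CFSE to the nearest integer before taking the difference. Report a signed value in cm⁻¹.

Ni sits in group 10; removing 2 electrons leaves Ni²⁺ with 10 − 2 = 8 d electrons.
Octahedral (high-spin): t2g^6 e_g^2, CFSE = 6(−0.4) + 2(+0.6) = -1.2Δ₀ = -1.2 × 8150 = -9780 cm⁻¹.
Tetrahedral e^4 t2^4 gives -0.8Δₜ = -0.8 × (4/9) × 8150 = -2898 cm⁻¹.
OSPE = CFSE(oct) − CFSE(tet) = -9780 − (-2898) = -6882 cm⁻¹.

-6882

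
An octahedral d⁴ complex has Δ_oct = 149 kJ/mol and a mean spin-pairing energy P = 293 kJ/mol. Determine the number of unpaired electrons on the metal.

4

Here Δ_oct < P (149 < 293), so the high-spin state is favoured.
Configuration: t₂g³ eg¹.
Unpaired electrons: 4.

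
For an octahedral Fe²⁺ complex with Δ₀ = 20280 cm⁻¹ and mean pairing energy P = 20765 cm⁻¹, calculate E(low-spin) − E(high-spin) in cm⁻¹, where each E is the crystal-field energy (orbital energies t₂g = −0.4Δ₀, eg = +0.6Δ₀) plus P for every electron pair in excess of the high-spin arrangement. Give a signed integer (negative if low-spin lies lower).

Fe²⁺: group 8, so d-count = 8 − 2 = 6.
High-spin d⁶ fills as t₂g⁴ eg² with CFSE 4(−0.4) + 2(+0.6) = -0.4Δ₀ = -8112 cm⁻¹.
Low-spin: t₂g⁶ eg⁰, orbital CFSE = -2.4Δ₀ = -48672 cm⁻¹; plus 2 excess pairs × P = +41530 cm⁻¹; total -7142 cm⁻¹.
Thus E(LS) − E(HS) = 970 cm⁻¹.

970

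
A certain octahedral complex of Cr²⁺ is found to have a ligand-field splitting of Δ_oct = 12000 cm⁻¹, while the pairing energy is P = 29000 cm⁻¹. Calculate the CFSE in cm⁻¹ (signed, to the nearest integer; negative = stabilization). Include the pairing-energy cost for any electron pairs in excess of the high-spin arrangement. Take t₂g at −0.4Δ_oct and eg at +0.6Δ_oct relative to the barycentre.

Cr²⁺: group 6, so d-count = 6 − 2 = 4.
Since Δ_oct = 12000 cm⁻¹ < P = 29000 cm⁻¹, the complex adopts the high-spin configuration.
Configuration: t₂g³ eg¹.
Orbital CFSE = -0.6Δ_oct = -0.6 × 12000 = -7200 cm⁻¹.
High-spin has no excess pairs, so no pairing correction applies.

-7200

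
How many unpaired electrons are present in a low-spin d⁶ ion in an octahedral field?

Configuration: t2g^6 e_g^0, giving 0 unpaired electrons.

0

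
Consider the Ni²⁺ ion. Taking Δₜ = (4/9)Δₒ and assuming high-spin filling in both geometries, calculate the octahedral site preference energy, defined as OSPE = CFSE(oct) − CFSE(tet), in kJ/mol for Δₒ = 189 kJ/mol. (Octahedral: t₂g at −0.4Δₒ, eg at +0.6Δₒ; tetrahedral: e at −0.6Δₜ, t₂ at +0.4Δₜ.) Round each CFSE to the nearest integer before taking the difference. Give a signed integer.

-160

Ni sits in group 10; removing 2 electrons leaves Ni²⁺ with 10 − 2 = 8 d electrons.
In an octahedral site d⁸ (HS) is t2g^6 e_g^2, giving CFSE(oct) = -1.2Δₒ = -227 kJ/mol.
Tetrahedral e^4 t2^4 gives -0.8Δₜ = -0.8 × (4/9) × 189 = -67 kJ/mol.
Subtracting, OSPE = -227 − (-67) = -160 kJ/mol.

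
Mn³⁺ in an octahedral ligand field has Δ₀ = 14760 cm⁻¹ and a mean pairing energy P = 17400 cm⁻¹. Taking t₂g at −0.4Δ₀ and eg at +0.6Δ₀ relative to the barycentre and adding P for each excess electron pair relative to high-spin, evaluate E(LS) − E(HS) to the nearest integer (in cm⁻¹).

2640

Mn is in group 7, so Mn³⁺ is d⁴ (7 − 3 = 4).
In the high-spin limit (t₂g³ eg¹) the orbital term is -0.6Δ₀ = -8856 cm⁻¹, with no excess pairing.
For low-spin the configuration is t₂g⁴ eg⁰: orbital energy -1.6 × 14760 = -23616 cm⁻¹, and 1 additional pair relative to high-spin adds 17400 cm⁻¹, giving -6216 cm⁻¹.
E(LS) − E(HS) = -6216 − (-8856) = 2640 cm⁻¹.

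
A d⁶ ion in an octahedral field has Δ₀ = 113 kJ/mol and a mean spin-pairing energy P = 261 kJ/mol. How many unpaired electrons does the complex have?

With Δ₀ < P the complex is high-spin.
Configuration: t₂g⁴ eg².
Unpaired electrons: 4.

4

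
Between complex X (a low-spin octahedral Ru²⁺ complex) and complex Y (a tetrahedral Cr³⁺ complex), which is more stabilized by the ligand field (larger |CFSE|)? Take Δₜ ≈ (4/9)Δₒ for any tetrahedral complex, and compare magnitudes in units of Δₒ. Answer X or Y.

X

X: Ru²⁺: group 8, so d-count = 8 − 2 = 6; t₂g⁶ eg⁰, CFSE = -2.4Δₒ.
Y: Cr is in group 6, so Cr³⁺ is d³ (6 − 3 = 3); Tetrahedral splitting is small, so the complex is high-spin; e² t₂¹, CFSE = -0.8Δₜ ≈ -0.36Δₒ.
So X has the larger |CFSE|.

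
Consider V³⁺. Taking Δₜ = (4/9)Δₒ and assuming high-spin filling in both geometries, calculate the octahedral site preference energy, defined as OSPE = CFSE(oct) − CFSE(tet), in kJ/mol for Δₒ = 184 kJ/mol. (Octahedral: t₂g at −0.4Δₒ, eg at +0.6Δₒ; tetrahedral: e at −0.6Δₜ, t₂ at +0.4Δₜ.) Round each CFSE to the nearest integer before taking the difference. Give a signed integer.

V sits in group 5; removing 3 electrons leaves V³⁺ with 5 − 3 = 2 d electrons.
Octahedral high-spin t2g^2 e_g^0: CFSE = -0.8 × 184 = -147 kJ/mol.
Tetrahedral e^2 t2^0 gives -1.2Δₜ = -1.2 × (4/9) × 184 = -98 kJ/mol.
OSPE = CFSE(oct) − CFSE(tet) = -147 − (-98) = -49 kJ/mol.

-49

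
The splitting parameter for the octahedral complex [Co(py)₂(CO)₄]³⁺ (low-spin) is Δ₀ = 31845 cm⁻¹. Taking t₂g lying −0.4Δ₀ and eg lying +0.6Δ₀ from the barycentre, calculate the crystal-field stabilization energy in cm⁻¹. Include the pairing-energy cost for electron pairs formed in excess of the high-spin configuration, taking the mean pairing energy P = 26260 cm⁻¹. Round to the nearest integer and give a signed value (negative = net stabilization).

-23908

Ligand charges: 2×(+0) from py and 4×(+0) from CO sum to +0; with overall charge +3, Co is +3.
Group 9 minus oxidation state +3 gives a d⁶ configuration for Co³⁺.
The d⁶ electrons fill as t₂g⁶ eg⁰.
The orbital stabilization is -2.4Δ₀ = -2.4 × 31845 = -76428 cm⁻¹.
Relative to high-spin t₂g⁴ eg² (1 paired), the low-spin configuration has 2 additional pairs, contributing +2 × 26260 = +52520 cm⁻¹.
Overall CFSE = -76428 + 52520 = -23908 cm⁻¹.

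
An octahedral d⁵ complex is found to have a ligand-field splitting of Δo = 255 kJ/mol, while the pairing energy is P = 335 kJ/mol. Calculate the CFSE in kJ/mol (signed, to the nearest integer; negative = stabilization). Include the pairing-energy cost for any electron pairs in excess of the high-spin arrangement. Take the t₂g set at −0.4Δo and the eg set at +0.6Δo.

Since Δo = 255 kJ/mol < P = 335 kJ/mol, the complex adopts the high-spin configuration.
Filling d⁵ accordingly: t₂g³ eg².
Orbital CFSE = 0.0Δo = 0.0 × 255 = 0 kJ/mol.
High-spin has no excess pairs, so no pairing correction applies.

0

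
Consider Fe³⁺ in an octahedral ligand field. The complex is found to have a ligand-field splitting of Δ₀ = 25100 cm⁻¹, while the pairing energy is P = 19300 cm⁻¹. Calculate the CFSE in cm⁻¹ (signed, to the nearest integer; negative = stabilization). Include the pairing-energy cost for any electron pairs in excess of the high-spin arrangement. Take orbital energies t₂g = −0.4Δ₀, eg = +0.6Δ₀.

-11600

Fe³⁺: group 8, so d-count = 8 − 3 = 5.
With Δ₀ > P the complex is low-spin.
Configuration: t₂g⁵ eg⁰.
Orbital CFSE = -2.0Δ₀ = -2.0 × 25100 = -50200 cm⁻¹.
Excess pairs vs high-spin: 2 − 0 = 2; pairing cost = +38600 cm⁻¹.
Net CFSE = -50200 + 38600 = -11600 cm⁻¹.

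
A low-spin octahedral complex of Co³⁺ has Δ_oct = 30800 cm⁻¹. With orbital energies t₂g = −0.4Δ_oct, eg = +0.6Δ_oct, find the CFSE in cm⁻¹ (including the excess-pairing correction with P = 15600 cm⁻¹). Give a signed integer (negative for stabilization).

Co sits in group 9; removing 3 electrons leaves Co³⁺ with 9 − 3 = 6 d electrons.
Electron filling gives t₂g⁶ eg⁰.
CFSE(orbital) = 6×(-0.4Δ_oct) + 0×(0.6Δ_oct) = -2.4Δ_oct; with Δ_oct = 30800 cm⁻¹ that is -73920 cm⁻¹.
Pairing penalty: 3 pairs vs 1 in the high-spin reference → 2 extra × P = 31200 cm⁻¹.
Combining: -73920 + 31200 = -42720 cm⁻¹.

-42720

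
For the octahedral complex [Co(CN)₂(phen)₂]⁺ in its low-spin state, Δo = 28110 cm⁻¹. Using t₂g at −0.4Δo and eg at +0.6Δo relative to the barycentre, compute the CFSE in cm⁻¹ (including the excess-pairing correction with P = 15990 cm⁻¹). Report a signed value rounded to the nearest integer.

-35484

Ligand charges: 2×(-1) from CN⁻ and 2×(+0) from phen sum to -2; with overall charge +1, Co is +3.
Co is in group 9, so Co³⁺ is d⁶ (9 − 3 = 6).
Electron filling gives t₂g⁶ eg⁰.
The orbital stabilization is -2.4Δo = -2.4 × 28110 = -67464 cm⁻¹.
High-spin d⁶ would be t₂g⁴ eg² with 1 pair; low-spin has 3, so 2 excess pairs cost +2P = +31980 cm⁻¹.
Net CFSE = -67464 + 31980 = -35484 cm⁻¹.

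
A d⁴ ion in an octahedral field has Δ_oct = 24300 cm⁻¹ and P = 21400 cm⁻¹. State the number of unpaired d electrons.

With Δ_oct > P the complex is low-spin.
That gives t2g^4 e_g^0.
Unpaired electrons: 2.

2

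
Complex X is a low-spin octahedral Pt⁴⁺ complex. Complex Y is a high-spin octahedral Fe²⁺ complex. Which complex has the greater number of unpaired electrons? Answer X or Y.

X: Pt sits in group 10; removing 4 electrons leaves Pt⁴⁺ with 10 − 4 = 6 d electrons; t2g^6 e_g^0 → 0 unpaired.
Y: Fe sits in group 8; removing 2 electrons leaves Fe²⁺ with 8 − 2 = 6 d electrons; t2g^4 e_g^2 → 4 unpaired.
So Y has more unpaired electrons.

Y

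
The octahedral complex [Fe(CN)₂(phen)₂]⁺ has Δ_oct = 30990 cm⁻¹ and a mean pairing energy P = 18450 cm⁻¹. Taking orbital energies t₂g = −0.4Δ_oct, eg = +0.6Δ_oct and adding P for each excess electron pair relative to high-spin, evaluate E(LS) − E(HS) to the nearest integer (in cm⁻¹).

-25080

Ligand charges: 2×(-1) from CN⁻ and 2×(+0) from phen sum to -2; with overall charge +1, Fe is +3.
Group 8 minus oxidation state +3 gives a d⁵ configuration for Fe³⁺.
High-spin d⁵ fills as t₂g³ eg² with CFSE 3(−0.4) + 2(+0.6) = 0.0Δ_oct = 0 cm⁻¹.
For low-spin the configuration is t₂g⁵ eg⁰: orbital energy -2.0 × 30990 = -61980 cm⁻¹, and 2 additional pairs relative to high-spin add 36900 cm⁻¹, giving -25080 cm⁻¹.
The difference is -25080 − (0) = -25080 cm⁻¹, so low-spin lies lower.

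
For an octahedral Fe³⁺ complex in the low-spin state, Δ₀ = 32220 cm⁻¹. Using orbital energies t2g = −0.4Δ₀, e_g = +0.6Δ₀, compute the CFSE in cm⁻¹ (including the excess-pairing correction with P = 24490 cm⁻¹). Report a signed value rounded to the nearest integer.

Group 8 minus oxidation state +3 gives a d⁵ configuration for Fe³⁺.
The d⁵ electrons fill as t2g^5 e_g^0.
Orbital CFSE = 5(-0.4) + 0(0.6) = -2.0Δ₀ = -2.0 × 32220 = -64440 cm⁻¹.
Relative to high-spin t2g^3 e_g^2 (0 paired), the low-spin configuration has 2 additional pairs, contributing +2 × 24490 = +48980 cm⁻¹.
Net CFSE = -64440 + 48980 = -15460 cm⁻¹.

-15460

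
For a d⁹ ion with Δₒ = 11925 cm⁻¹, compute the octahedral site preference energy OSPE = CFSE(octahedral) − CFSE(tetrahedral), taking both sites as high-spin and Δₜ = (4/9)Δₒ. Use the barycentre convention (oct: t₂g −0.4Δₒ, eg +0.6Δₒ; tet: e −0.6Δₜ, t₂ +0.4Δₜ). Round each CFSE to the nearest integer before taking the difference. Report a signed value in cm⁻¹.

-5035

In an octahedral site d⁹ (HS) is t2g^6 e_g^3, giving CFSE(oct) = -0.6Δₒ = -7155 cm⁻¹.
In a tetrahedral site the filling is e^4 t2^5: CFSE(tet) = -0.4Δₜ = -0.4 × (4/9)(11925) = -2120 cm⁻¹.
Subtracting, OSPE = -7155 − (-2120) = -5035 cm⁻¹.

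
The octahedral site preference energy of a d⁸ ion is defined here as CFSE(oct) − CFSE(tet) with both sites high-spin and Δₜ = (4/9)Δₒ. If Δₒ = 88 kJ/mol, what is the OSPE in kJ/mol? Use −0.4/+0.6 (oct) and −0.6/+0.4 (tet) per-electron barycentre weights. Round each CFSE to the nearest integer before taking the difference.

-75

Octahedral (high-spin): t2g^6 e_g^2, CFSE = 6(−0.4) + 2(+0.6) = -1.2Δₒ = -1.2 × 88 = -106 kJ/mol.
In a tetrahedral site the filling is e^4 t2^4: CFSE(tet) = -0.8Δₜ = -0.8 × (4/9)(88) = -31 kJ/mol.
OSPE = -106 − (-31) = -75 kJ/mol.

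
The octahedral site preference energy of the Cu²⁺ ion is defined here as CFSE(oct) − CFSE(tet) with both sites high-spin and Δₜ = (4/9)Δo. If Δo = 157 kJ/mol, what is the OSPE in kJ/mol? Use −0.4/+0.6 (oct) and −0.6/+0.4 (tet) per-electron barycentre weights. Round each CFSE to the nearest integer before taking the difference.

-66

Group 11 minus oxidation state +2 gives a d⁹ configuration for Cu²⁺.
Octahedral (high-spin): t₂g⁶ eg³, CFSE = 6(−0.4) + 3(+0.6) = -0.6Δo = -0.6 × 157 = -94 kJ/mol.
In a tetrahedral site the filling is e⁴ t₂⁵: CFSE(tet) = -0.4Δₜ = -0.4 × (4/9)(157) = -28 kJ/mol.
OSPE = -94 − (-28) = -66 kJ/mol.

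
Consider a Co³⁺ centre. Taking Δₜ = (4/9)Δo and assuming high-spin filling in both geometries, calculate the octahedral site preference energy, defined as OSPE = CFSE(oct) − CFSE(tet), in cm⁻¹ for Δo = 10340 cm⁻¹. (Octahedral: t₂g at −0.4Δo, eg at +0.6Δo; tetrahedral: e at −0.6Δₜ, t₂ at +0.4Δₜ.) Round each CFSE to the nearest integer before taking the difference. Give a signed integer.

Group 9 minus oxidation state +3 gives a d⁶ configuration for Co³⁺.
Octahedral (high-spin): t₂g⁴ eg², CFSE = 4(−0.4) + 2(+0.6) = -0.4Δo = -0.4 × 10340 = -4136 cm⁻¹.
In a tetrahedral site the filling is e³ t₂³: CFSE(tet) = -0.6Δₜ = -0.6 × (4/9)(10340) = -2757 cm⁻¹.
OSPE = CFSE(oct) − CFSE(tet) = -4136 − (-2757) = -1379 cm⁻¹.

-1379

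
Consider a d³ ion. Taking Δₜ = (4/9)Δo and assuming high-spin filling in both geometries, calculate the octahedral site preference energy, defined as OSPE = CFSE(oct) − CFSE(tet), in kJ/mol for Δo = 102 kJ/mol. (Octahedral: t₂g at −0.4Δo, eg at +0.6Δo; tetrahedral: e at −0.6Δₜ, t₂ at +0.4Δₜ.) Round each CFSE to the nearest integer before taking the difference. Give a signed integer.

Octahedral (high-spin): t₂g³ eg⁰, CFSE = 3(−0.4) + 0(+0.6) = -1.2Δo = -1.2 × 102 = -122 kJ/mol.
Tetrahedral: e² t₂¹, CFSE = 2(−0.6) + 1(+0.4) = -0.8Δₜ = -0.8 × (4/9) × 102 = -36 kJ/mol.
Subtracting, OSPE = -122 − (-36) = -86 kJ/mol.

-86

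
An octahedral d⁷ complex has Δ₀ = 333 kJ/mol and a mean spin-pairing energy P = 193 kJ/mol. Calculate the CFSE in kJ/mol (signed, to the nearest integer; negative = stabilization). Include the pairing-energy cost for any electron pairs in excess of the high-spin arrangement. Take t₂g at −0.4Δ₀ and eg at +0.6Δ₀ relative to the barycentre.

Δ₀ > P, so pairing is preferred: the ground state is low-spin.
That gives t₂g⁶ eg¹.
Orbital CFSE = -1.8Δ₀ = -1.8 × 333 = -599 kJ/mol.
Excess pairs vs high-spin: 3 − 2 = 1; pairing cost = +193 kJ/mol.
Net CFSE = -599 + 193 = -406 kJ/mol.

-406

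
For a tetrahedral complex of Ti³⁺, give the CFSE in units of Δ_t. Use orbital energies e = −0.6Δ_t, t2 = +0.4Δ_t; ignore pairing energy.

-0.6 Δ_t

Ti sits in group 4; removing 3 electrons leaves Ti³⁺ with 4 − 3 = 1 d electrons.
With tetrahedral geometry the complex is necessarily high-spin.
Configuration: e^1 t2^0.
CFSE = 1(-0.6Δ_t) + 0(0.4Δ_t) = -0.6Δ_t + 0.0Δ_t = -0.6Δ_t.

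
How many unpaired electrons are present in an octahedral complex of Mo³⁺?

3

Mo sits in group 6; removing 3 electrons leaves Mo³⁺ with 6 − 3 = 3 d electrons.
For octahedral d³ the high- and low-spin configurations coincide.
Configuration: t2g^3 e_g^0, giving 3 unpaired electrons.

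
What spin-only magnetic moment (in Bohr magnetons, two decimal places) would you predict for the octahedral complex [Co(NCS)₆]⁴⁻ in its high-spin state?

3.87 Bohr magnetons

Each NCS⁻ contributes -1; 6 × (-1) = -6. With overall charge -4, Co is in the +2 oxidation state.
Co sits in group 9; removing 2 electrons leaves Co²⁺ with 9 − 2 = 7 d electrons.
Configuration: t2g^5 e_g^2 → 3 unpaired electrons.
μ(spin-only) = √[3(3+2)] = √15 ≈ 3.87 Bohr magnetons.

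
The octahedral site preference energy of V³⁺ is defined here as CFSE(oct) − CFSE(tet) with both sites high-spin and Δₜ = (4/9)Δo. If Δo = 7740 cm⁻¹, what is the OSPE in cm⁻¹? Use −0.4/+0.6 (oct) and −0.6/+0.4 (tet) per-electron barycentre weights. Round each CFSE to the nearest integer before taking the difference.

-2064

V sits in group 5; removing 3 electrons leaves V³⁺ with 5 − 3 = 2 d electrons.
Octahedral high-spin t₂g² eg⁰: CFSE = -0.8 × 7740 = -6192 cm⁻¹.
In a tetrahedral site the filling is e² t₂⁰: CFSE(tet) = -1.2Δₜ = -1.2 × (4/9)(7740) = -4128 cm⁻¹.
OSPE = CFSE(oct) − CFSE(tet) = -6192 − (-4128) = -2064 cm⁻¹.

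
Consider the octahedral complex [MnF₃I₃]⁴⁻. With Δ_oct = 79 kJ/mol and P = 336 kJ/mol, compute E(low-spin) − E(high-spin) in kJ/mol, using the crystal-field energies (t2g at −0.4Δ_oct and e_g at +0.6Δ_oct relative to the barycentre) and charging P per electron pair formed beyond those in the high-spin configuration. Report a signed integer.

Ligand charges: 3×(-1) from F⁻ and 3×(-1) from I⁻ sum to -6; with overall charge -4, Mn is +2.
Group 7 minus oxidation state +2 gives a d⁵ configuration for Mn²⁺.
In the high-spin limit (t2g^3 e_g^2) the orbital term is 0.0Δ_oct = 0 kJ/mol, with no excess pairing.
Low-spin t2g^5 e_g^0 gives -2.0Δ_oct = -158 kJ/mol, but forming 2 extra pairs costs 2P = 672 kJ/mol, so E(LS) = -158 + 672 = 514 kJ/mol.
The difference is 514 − (0) = 514 kJ/mol, so high-spin lies lower.

514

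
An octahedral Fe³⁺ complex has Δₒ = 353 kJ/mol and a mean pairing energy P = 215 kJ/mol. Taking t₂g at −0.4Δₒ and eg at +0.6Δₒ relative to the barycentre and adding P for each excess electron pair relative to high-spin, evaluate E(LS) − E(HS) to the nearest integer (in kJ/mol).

-276

Group 8 minus oxidation state +3 gives a d⁵ configuration for Fe³⁺.
High-spin: t₂g³ eg², CFSE = 0.0Δₒ = 0 kJ/mol.
Low-spin t₂g⁵ eg⁰ gives -2.0Δₒ = -706 kJ/mol, but forming 2 extra pairs costs 2P = 430 kJ/mol, so E(LS) = -706 + 430 = -276 kJ/mol.
The difference is -276 − (0) = -276 kJ/mol, so low-spin lies lower.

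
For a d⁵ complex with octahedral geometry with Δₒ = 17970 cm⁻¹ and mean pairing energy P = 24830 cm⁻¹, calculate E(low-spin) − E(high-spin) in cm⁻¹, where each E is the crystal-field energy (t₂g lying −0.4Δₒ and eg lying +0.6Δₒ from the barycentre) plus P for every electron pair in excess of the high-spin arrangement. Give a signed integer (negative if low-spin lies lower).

High-spin: t₂g³ eg², CFSE = 0.0Δₒ = 0 cm⁻¹.
For low-spin the configuration is t₂g⁵ eg⁰: orbital energy -2.0 × 17970 = -35940 cm⁻¹, and 2 additional pairs relative to high-spin add 49660 cm⁻¹, giving 13720 cm⁻¹.
Thus E(LS) − E(HS) = 13720 cm⁻¹.

13720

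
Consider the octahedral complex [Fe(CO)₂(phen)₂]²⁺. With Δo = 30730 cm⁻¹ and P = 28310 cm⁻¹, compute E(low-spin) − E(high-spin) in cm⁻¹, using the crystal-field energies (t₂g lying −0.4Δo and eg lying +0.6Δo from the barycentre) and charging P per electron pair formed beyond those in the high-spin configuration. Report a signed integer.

Ligand charges: 2×(+0) from CO and 2×(+0) from phen sum to +0; with overall charge +2, Fe is +2.
Fe²⁺: group 8, so d-count = 8 − 2 = 6.
High-spin: t₂g⁴ eg², CFSE = -0.4Δo = -12292 cm⁻¹.
Low-spin t₂g⁶ eg⁰ gives -2.4Δo = -73752 cm⁻¹, but forming 2 extra pairs costs 2P = 56620 cm⁻¹, so E(LS) = -73752 + 56620 = -17132 cm⁻¹.
Thus E(LS) − E(HS) = -4840 cm⁻¹.

-4840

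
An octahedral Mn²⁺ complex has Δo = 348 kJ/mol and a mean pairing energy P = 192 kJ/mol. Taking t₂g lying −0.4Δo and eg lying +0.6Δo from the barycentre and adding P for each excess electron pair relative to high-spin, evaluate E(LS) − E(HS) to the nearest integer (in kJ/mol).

Mn is in group 7, so Mn²⁺ is d⁵ (7 − 2 = 5).
High-spin d⁵ fills as t₂g³ eg² with CFSE 3(−0.4) + 2(+0.6) = 0.0Δo = 0 kJ/mol.
Low-spin t₂g⁵ eg⁰ gives -2.0Δo = -696 kJ/mol, but forming 2 extra pairs costs 2P = 384 kJ/mol, so E(LS) = -696 + 384 = -312 kJ/mol.
Thus E(LS) − E(HS) = -312 kJ/mol.

-312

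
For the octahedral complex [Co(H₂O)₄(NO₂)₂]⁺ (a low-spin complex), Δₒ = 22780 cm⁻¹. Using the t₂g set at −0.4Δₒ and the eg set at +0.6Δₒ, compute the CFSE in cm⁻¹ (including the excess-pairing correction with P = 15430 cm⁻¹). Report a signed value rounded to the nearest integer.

-23812

Ligand charges: 4×(+0) from H₂O and 2×(-1) from NO₂⁻ sum to -2; with overall charge +1, Co is +3.
Co is in group 9, so Co³⁺ is d⁶ (9 − 3 = 6).
Electron filling gives t₂g⁶ eg⁰.
Orbital CFSE = 6(-0.4) + 0(0.6) = -2.4Δₒ = -2.4 × 22780 = -54672 cm⁻¹.
High-spin d⁶ would be t₂g⁴ eg² with 1 pair; low-spin has 3, so 2 excess pairs cost +2P = +30860 cm⁻¹.
Overall CFSE = -54672 + 30860 = -23812 cm⁻¹.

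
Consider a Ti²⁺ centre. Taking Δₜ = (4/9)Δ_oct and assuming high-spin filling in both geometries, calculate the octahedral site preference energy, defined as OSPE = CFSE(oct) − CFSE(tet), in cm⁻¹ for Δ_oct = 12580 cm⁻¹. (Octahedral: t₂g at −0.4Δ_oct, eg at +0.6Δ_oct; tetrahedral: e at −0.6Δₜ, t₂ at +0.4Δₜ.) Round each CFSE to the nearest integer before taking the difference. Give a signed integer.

-3355

Ti is in group 4, so Ti²⁺ is d² (4 − 2 = 2).
Octahedral high-spin t₂g² eg⁰: CFSE = -0.8 × 12580 = -10064 cm⁻¹.
Tetrahedral e² t₂⁰ gives -1.2Δₜ = -1.2 × (4/9) × 12580 = -6709 cm⁻¹.
OSPE = CFSE(oct) − CFSE(tet) = -10064 − (-6709) = -3355 cm⁻¹.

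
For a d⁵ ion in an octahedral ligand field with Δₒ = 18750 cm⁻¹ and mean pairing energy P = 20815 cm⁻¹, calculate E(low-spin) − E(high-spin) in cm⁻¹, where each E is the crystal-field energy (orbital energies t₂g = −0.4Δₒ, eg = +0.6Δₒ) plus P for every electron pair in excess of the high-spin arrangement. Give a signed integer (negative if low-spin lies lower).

4130

High-spin: t₂g³ eg², CFSE = 0.0Δₒ = 0 cm⁻¹.
Low-spin: t₂g⁵ eg⁰, orbital CFSE = -2.0Δₒ = -37500 cm⁻¹; plus 2 excess pairs × P = +41630 cm⁻¹; total 4130 cm⁻¹.
E(LS) − E(HS) = 4130 − (0) = 4130 cm⁻¹.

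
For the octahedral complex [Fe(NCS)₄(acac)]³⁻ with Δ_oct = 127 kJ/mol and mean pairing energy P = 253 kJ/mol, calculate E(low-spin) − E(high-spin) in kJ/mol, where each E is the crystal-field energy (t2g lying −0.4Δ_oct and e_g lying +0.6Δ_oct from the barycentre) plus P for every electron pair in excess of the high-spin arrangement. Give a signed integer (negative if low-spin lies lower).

Ligand charges: 4×(-1) from NCS⁻ and 1×(-1) from acac⁻ sum to -5; with overall charge -3, Fe is +2.
Fe is in group 8, so Fe²⁺ is d⁶ (8 − 2 = 6).
High-spin d⁶ fills as t2g^4 e_g^2 with CFSE 4(−0.4) + 2(+0.6) = -0.4Δ_oct = -51 kJ/mol.
Low-spin t2g^6 e_g^0 gives -2.4Δ_oct = -305 kJ/mol, but forming 2 extra pairs costs 2P = 506 kJ/mol, so E(LS) = -305 + 506 = 201 kJ/mol.
The difference is 201 − (-51) = 252 kJ/mol, so high-spin lies lower.

252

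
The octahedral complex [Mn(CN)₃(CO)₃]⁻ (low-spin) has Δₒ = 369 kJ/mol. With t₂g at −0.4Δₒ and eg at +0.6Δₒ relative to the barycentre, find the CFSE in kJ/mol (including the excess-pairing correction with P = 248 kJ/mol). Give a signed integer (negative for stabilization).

Ligand charges: 3×(-1) from CN⁻ and 3×(+0) from CO sum to -3; with overall charge -1, Mn is +2.
Group 7 minus oxidation state +2 gives a d⁵ configuration for Mn²⁺.
Configuration: t₂g⁵ eg⁰.
CFSE(orbital) = 5×(-0.4Δₒ) + 0×(0.6Δₒ) = -2.0Δₒ; with Δₒ = 369 kJ/mol that is -738 kJ/mol.
Pairing penalty: 2 pairs vs 0 in the high-spin reference → 2 extra × P = 496 kJ/mol.
Overall CFSE = -738 + 496 = -242 kJ/mol.

-242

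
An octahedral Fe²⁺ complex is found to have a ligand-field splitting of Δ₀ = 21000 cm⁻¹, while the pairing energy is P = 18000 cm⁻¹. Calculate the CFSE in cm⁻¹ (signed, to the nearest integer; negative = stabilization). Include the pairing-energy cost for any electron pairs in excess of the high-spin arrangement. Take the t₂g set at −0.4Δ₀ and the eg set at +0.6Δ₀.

-14400

Fe is in group 8, so Fe²⁺ is d⁶ (8 − 2 = 6).
Δ₀ > P, so pairing is preferred: the ground state is low-spin.
That gives t₂g⁶ eg⁰.
Orbital CFSE = -2.4Δ₀ = -2.4 × 21000 = -50400 cm⁻¹.
Excess pairs vs high-spin: 3 − 1 = 2; pairing cost = +36000 cm⁻¹.
Net CFSE = -50400 + 36000 = -14400 cm⁻¹.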